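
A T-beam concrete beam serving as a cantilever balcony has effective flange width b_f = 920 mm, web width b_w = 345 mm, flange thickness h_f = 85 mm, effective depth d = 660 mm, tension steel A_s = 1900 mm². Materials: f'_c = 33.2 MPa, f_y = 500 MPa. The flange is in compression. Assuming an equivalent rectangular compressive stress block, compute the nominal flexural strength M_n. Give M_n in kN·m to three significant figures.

Tension: T = A_s f_y = 1900 × 500 = 950000 N.
Try a within the flange: a = T/(0.85 f'_c b_f) = 950000/(0.85 × 33.2 × 920) = 36.59 mm.
Since a = 36.59 ≤ h_f = 85 mm, the stress block lies entirely in the flange; analyse as a rectangular beam of width b_f.
M_n = T(d − a/2) = 950000 × (660 − 18.295) = 609.62 × 10⁶ N·mm.
M_n = 609.62 kN·m.

M_n ≈ 610 kN·m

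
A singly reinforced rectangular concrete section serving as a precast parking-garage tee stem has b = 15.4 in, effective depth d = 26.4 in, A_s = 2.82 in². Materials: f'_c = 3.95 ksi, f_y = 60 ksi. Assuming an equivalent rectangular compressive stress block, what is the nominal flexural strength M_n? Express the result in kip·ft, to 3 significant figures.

M_n ≈ 349 kip·ft

T = A_s f_y = 2.82 × 60 = 169.2 kips.
a = T/(0.85 f'_c b) = 169.2/(0.85 × 3.95 × 15.4) = 3.272 in.
M_n = T(d − a/2) = 169.2 × (26.4 − 1.636) = 4190.1 kip·in = 4190.1/12 = 349.18 kip·ft.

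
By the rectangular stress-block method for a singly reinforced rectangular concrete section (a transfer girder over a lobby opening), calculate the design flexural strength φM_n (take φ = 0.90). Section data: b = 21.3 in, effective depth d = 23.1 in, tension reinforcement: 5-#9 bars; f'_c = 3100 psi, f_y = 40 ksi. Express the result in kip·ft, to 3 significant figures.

A_s = 5 × 1 = 5 in².
T = A_s f_y = 5 × 40 = 200 kips.
a = T/(0.85 f'_c b) = 200/(0.85 × 3.1 × 21.3) = 3.563 in.
M_n = T(d − a/2) = 200 × (23.1 − 1.7815) = 4263.7 kip·in = 4263.7/12 = 355.31 kip·ft.
φM_n = 0.90 × 355.31 = 319.78 kip·ft.

φM_n ≈ 320 kip·ft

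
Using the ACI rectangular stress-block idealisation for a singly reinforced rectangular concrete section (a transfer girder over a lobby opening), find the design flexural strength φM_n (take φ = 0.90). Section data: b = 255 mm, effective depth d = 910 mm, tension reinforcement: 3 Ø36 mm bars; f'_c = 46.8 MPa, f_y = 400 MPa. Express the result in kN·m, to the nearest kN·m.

A_s = 3 × 1018 = 3054 mm².
T = A_s f_y = 3054 × 400 = 1221600 N = 1221.6 kN.
From C = T: a = T/(0.85 f'_c b) = 1221600/(0.85 × 46.8 × 255) = 120.43 mm.
M_n = T(d − a/2) = 1221.6 kN × (910 − 60.215) mm = 1038.10 kN·m.
φM_n = 0.90 × 1038.10 = 934.29 kN·m.

φM_n ≈ 934 kN·m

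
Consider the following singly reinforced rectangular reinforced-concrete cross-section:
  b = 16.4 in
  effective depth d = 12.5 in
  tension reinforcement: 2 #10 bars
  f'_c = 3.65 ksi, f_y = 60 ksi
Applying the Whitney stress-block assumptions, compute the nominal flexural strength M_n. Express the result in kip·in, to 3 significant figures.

M_n ≈ 1680 kip·in

A_s = 2 × 1.27 = 2.54 in².
T = A_s f_y = 2.54 × 60 = 152.4 kips.
a = T/(0.85 f'_c b) = 152.4/(0.85 × 3.65 × 16.4) = 2.995 in.
M_n = T(d − a/2) = 152.4 × (12.5 − 1.4975) = 1676.8 kip·in.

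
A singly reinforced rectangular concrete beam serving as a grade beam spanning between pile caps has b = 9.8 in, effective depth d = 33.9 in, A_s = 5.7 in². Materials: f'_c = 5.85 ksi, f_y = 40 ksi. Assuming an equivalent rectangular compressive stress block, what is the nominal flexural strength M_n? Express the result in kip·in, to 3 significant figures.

T = A_s f_y = 5.7 × 40 = 228 kips.
a = T/(0.85 f'_c b) = 228/(0.85 × 5.85 × 9.8) = 4.679 in.
M_n = T(d − a/2) = 228 × (33.9 − 2.3395) = 7195.8 kip·in.

M_n ≈ 7200 kip·in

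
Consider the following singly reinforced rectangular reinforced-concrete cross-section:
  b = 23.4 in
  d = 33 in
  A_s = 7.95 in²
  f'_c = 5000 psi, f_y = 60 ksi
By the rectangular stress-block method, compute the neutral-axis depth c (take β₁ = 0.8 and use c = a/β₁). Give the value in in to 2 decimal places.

T = A_s f_y = 7.95 × 60 = 477 kips.
a = T/(0.85 f'_c b) = 477/(0.85 × 5 × 23.4) = 4.7964 in.
With β₁ = 0.8, c = a/β₁ = 4.7964/0.8 = 6.00 in.

c ≈ 6.00 in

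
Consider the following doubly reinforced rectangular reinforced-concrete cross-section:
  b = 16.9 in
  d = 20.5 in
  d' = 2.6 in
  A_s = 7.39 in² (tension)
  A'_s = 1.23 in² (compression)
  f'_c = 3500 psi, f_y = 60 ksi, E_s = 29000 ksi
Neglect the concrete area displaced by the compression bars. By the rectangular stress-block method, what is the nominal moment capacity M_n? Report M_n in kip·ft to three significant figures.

Assume both steels yield.
a = (A_s − A'_s) f_y/(0.85 f'_c b) = (7.39 − 1.23) × 60/(0.85 × 3.5 × 16.9) = 7.351 in.
c = a/β₁ = 7.351/0.85 = 8.648 in; ε'_s = 0.003(c − d')/c = 0.0021 ≥ ε_y = 0.0021, so the compression steel yields.
M_n = (A_s − A'_s) f_y (d − a/2) + A'_s f_y (d − d') = 369.6 × (20.5 − 3.6755) + 73.8 × (20.5 − 2.6) = 6218.3 + 1321.0 = 7539.3 kip·in = 7539.3/12 = 628.28 kip·ft.

M_n ≈ 628 kip·ft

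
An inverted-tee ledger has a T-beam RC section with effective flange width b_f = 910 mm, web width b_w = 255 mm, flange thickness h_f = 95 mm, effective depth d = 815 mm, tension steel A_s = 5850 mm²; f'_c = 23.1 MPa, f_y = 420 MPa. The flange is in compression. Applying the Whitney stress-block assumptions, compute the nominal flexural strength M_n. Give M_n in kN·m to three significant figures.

M_n ≈ 1790 kN·m

Tension: T = A_s f_y = 5850 × 420 = 2457000 N.
Try a within the flange: a = T/(0.85 f'_c b_f) = 2457000/(0.85 × 23.1 × 910) = 137.51 mm.
a = 137.51 > h_f = 95 mm: the block extends into the web. Split into flange-overhang and web parts.
C_f = 0.85 f'_c (b_f − b_w) h_f = 0.85 × 23.1 × (910 − 255) × 95 = 1221788 N.
Remaining web compression depth: a_w = (T − C_f)/(0.85 f'_c b_w) = (2457000 − 1221788)/(0.85 × 23.1 × 255) = 246.70 mm.
M_n = C_f(d − h_f/2) + (T − C_f)(d − a_w/2) = 1221788 × (815 − 47.5) + 1235212 × (815 − 123.35) = 937.72 + 854.33 = 1792.05 × 10⁶ N·mm.
M_n = 1792.05 kN·m.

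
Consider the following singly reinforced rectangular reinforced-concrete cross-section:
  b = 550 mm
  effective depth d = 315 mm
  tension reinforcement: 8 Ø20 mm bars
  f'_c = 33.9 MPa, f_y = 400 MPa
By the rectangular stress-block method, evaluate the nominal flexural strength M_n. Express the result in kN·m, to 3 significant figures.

M_n ≈ 285 kN·m

A_s = 8 × 314 = 2512 mm².
T = A_s f_y = 2512 × 400 = 1004800 N = 1004.8 kN.
From C = T: a = T/(0.85 f'_c b) = 1004800/(0.85 × 33.9 × 550) = 63.40 mm.
M_n = T(d − a/2) = 1004.8 kN × (315 − 31.7) mm = 284.66 kN·m.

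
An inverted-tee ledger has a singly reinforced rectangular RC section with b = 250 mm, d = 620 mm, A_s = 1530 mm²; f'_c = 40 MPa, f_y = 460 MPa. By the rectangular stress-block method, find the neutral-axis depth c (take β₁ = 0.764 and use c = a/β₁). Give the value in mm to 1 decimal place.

c ≈ 108.4 mm

T = A_s f_y = 1530 × 460 = 703800 N = 703.8 kN.
Setting C = 0.85 f'_c a b equal to T: a = 703800/(0.85 × 40 × 250) = 82.800 mm.
With β₁ = 0.764, c = a/β₁ = 82.800/0.764 = 108.4 mm.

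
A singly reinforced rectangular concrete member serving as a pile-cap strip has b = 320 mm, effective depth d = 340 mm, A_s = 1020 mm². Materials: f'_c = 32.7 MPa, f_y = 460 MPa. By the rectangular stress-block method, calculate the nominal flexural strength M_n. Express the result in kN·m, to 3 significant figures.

M_n ≈ 147 kN·m

T = A_s f_y = 1020 × 460 = 469200 N = 469.2 kN.
From C = T: a = T/(0.85 f'_c b) = 469200/(0.85 × 32.7 × 320) = 52.75 mm.
M_n = T(d − a/2) = 469.2 kN × (340 − 26.375) mm = 147.15 kN·m.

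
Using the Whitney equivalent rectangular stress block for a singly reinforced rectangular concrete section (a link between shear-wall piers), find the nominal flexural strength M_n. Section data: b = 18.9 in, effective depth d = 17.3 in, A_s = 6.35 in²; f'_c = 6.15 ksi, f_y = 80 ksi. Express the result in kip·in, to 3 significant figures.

M_n ≈ 7480 kip·in

T = A_s f_y = 6.35 × 80 = 508 kips.
a = T/(0.85 f'_c b) = 508/(0.85 × 6.15 × 18.9) = 5.142 in.
M_n = T(d − a/2) = 508 × (17.3 − 2.571) = 7482.3 kip·in.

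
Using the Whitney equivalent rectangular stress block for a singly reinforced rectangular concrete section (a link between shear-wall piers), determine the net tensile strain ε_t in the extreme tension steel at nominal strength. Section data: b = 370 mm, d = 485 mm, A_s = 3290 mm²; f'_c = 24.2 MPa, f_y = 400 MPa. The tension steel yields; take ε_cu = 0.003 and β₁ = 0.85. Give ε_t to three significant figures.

ε_t ≈ 0.00415

a = A_s f_y/(0.85 f'_c b) = 172.91 mm.
β₁ = 0.85, so c = a/β₁ = 172.91/0.85 = 203.42 mm.
From the linear strain diagram with ε_cu = 0.003: ε_t = 0.003 (d − c)/c = 0.003 × (485 − 203.42)/203.42 = 0.00415.
ε_t is between 0.004 and 0.005 — transition zone.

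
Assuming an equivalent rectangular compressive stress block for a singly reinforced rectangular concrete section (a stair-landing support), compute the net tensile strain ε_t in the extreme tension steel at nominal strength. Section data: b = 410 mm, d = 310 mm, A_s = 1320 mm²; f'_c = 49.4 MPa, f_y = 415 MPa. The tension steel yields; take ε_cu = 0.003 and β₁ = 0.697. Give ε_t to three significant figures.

ε_t ≈ 0.0174

a = A_s f_y/(0.85 f'_c b) = 31.82 mm.
β₁ = 0.697, so c = a/β₁ = 31.82/0.697 = 45.65 mm.
From the linear strain diagram with ε_cu = 0.003: ε_t = 0.003 (d − c)/c = 0.003 × (310 − 45.65)/45.65 = 0.0174.
Since ε_t ≥ 0.005, the section is tension-controlled.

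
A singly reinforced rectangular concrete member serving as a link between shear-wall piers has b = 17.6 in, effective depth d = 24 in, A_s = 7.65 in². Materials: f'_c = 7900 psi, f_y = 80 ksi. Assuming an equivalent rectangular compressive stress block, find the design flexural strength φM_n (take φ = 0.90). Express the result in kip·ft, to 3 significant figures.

φM_n ≈ 983 kip·ft

T = A_s f_y = 7.65 × 80 = 612 kips.
a = T/(0.85 f'_c b) = 612/(0.85 × 7.9 × 17.6) = 5.178 in.
M_n = T(d − a/2) = 612 × (24 − 2.589) = 13103.5 kip·in = 13103.5/12 = 1091.96 kip·ft.
φM_n = 0.90 × 1091.96 = 982.76 kip·ft.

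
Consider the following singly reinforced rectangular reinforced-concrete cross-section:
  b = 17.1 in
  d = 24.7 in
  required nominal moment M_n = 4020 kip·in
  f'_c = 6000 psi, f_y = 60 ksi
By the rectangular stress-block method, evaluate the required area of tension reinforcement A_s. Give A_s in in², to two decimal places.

From M_n = 0.85 f'_c a b (d − a/2):
a = d − √(d² − 2M_n/(0.85 f'_c b)) = 24.7 − √(24.7² − 2 × 4020/(0.85 × 6 × 17.1)) = 1.943 in.
A_s = 0.85 f'_c a b / f_y = 0.85 × 6 × 1.943 × 17.1 / 60 = 2.824 in².

A_s ≈ 2.82 in²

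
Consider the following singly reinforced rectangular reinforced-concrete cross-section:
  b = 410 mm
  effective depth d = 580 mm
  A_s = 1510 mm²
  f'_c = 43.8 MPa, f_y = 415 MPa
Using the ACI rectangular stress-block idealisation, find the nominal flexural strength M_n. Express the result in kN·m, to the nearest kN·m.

T = A_s f_y = 1510 × 415 = 626650 N = 626.65 kN.
From C = T: a = T/(0.85 f'_c b) = 626650/(0.85 × 43.8 × 410) = 41.05 mm.
M_n = T(d − a/2) = 626.65 kN × (580 − 20.525) mm = 350.60 kN·m.

M_n ≈ 351 kN·m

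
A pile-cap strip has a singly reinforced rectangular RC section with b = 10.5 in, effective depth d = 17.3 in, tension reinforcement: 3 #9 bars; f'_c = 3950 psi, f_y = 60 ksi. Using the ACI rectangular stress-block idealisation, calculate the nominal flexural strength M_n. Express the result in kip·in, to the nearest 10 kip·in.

A_s = 3 × 1 = 3 in².
T = A_s f_y = 3 × 60 = 180 kips.
a = T/(0.85 f'_c b) = 180/(0.85 × 3.95 × 10.5) = 5.106 in.
M_n = T(d − a/2) = 180 × (17.3 − 2.553) = 2654.5 kip·in.

M_n ≈ 2650 kip·in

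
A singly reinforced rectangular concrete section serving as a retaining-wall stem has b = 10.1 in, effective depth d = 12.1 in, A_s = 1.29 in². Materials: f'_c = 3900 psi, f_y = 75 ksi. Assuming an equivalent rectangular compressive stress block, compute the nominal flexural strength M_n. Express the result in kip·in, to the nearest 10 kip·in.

T = A_s f_y = 1.29 × 75 = 96.75 kips.
a = T/(0.85 f'_c b) = 96.75/(0.85 × 3.9 × 10.1) = 2.890 in.
M_n = T(d − a/2) = 96.75 × (12.1 − 1.445) = 1030.9 kip·in.

M_n ≈ 1030 kip·in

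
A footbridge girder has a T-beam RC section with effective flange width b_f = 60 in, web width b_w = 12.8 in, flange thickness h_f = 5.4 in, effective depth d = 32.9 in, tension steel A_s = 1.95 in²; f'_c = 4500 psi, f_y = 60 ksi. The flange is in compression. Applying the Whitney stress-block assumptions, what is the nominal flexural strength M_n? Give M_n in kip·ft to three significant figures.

Tension: T = A_s f_y = 1.95 × 60 = 117 kips.
Try a within the flange: a = T/(0.85 f'_c b_f) = 117/(0.85 × 4.5 × 60) = 0.510 in.
Since a = 0.510 ≤ h_f = 5.4 in, the stress block lies entirely in the flange; analyse as a rectangular beam of width b_f.
M_n = T(d − a/2) = 117 × (32.9 − 0.255) = 3819.5 kip·in.
M_n = 3819.5/12 = 318.29 kip·ft.

M_n ≈ 318 kip·ft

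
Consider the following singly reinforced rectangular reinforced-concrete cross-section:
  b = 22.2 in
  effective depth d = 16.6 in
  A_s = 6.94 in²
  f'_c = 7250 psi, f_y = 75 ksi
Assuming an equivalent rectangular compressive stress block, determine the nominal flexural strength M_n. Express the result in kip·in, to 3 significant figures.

M_n ≈ 7650 kip·in

T = A_s f_y = 6.94 × 75 = 520.5 kips.
a = T/(0.85 f'_c b) = 520.5/(0.85 × 7.25 × 22.2) = 3.805 in.
M_n = T(d − a/2) = 520.5 × (16.6 − 1.9025) = 7650.0 kip·in.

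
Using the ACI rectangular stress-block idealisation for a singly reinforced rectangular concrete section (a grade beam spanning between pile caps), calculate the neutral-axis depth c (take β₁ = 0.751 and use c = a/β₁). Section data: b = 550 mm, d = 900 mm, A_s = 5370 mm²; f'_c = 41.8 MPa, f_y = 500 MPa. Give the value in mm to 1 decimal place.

T = A_s f_y = 5370 × 500 = 2685000 N = 2685 kN.
Setting C = 0.85 f'_c a b equal to T: a = 2685000/(0.85 × 41.8 × 550) = 137.400 mm.
With β₁ = 0.751, c = a/β₁ = 137.400/0.751 = 183.0 mm.

c ≈ 183.0 mm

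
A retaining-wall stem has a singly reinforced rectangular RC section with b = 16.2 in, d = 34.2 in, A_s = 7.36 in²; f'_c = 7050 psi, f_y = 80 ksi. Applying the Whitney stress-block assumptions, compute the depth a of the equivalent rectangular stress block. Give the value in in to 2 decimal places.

a ≈ 6.07 in

T = A_s f_y = 7.36 × 80 = 588.8 kips.
a = T/(0.85 f'_c b) = 588.8/(0.85 × 7.05 × 16.2) = 6.07 in.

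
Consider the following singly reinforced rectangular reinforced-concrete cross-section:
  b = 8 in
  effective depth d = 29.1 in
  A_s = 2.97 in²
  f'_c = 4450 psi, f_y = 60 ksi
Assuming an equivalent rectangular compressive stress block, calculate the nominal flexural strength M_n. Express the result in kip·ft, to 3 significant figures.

M_n ≈ 388 kip·ft

T = A_s f_y = 2.97 × 60 = 178.2 kips.
a = T/(0.85 f'_c b) = 178.2/(0.85 × 4.45 × 8) = 5.889 in.
M_n = T(d − a/2) = 178.2 × (29.1 − 2.9445) = 4660.9 kip·in = 4660.9/12 = 388.41 kip·ft.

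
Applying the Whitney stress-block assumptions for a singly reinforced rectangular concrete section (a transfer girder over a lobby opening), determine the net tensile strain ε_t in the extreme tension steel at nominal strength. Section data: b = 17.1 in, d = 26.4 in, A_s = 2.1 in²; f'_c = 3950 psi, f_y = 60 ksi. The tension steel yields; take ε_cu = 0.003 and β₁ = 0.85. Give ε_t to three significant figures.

a = A_s f_y/(0.85 f'_c b) = 2.195 in.
β₁ = 0.85, so c = a/β₁ = 2.195/0.85 = 2.582 in.
From the linear strain diagram with ε_cu = 0.003: ε_t = 0.003 (d − c)/c = 0.003 × (26.4 − 2.582)/2.582 = 0.0277.
Since ε_t ≥ 0.005, the section is tension-controlled.

ε_t ≈ 0.0277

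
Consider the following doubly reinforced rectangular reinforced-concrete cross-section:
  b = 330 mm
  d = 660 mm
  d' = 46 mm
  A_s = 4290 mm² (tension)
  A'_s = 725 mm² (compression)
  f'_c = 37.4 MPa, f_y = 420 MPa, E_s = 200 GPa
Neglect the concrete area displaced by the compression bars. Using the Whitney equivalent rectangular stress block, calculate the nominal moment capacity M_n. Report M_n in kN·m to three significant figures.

M_n ≈ 1070 kN·m

Assume both tension and compression steel yield.
Net tension couple steel: A_s − A'_s = 3565 mm².
a = (A_s − A'_s) f_y / (0.85 f'_c b) = 1497300/(0.85 × 37.4 × 330) = 142.73 mm.
c = a/β₁ = 142.73/0.783 = 182.29 mm; ε'_s = 0.003(c − d')/c = 0.0022 ≥ f_y/E_s = 0.0021, so compression steel does yield.
M_n = (A_s − A'_s) f_y (d − a/2) + A'_s f_y (d − d') = [1497300 × (660 − 71.365) + 304500 × (660 − 46)] × 10⁻⁶ = 881.36 + 186.96 = 1068.32 kN·m.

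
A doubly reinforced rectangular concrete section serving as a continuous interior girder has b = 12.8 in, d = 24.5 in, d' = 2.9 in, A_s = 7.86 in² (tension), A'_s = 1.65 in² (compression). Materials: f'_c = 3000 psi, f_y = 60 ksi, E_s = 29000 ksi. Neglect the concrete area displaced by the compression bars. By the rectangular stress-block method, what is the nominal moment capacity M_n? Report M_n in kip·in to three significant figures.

M_n ≈ 9140 kip·in

Assume both steels yield.
a = (A_s − A'_s) f_y/(0.85 f'_c b) = (7.86 − 1.65) × 60/(0.85 × 3 × 12.8) = 11.415 in.
c = a/β₁ = 11.415/0.85 = 13.429 in; ε'_s = 0.003(c − d')/c = 0.0024 ≥ ε_y = 0.0021, so the compression steel yields.
M_n = (A_s − A'_s) f_y (d − a/2) + A'_s f_y (d − d') = 372.6 × (24.5 − 5.7075) + 99 × (24.5 − 2.9) = 7002.1 + 2138.4 = 9140.5 kip·in.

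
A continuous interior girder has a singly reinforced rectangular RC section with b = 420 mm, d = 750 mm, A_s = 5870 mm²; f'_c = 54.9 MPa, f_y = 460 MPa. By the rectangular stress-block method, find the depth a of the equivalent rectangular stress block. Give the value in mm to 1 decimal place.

a ≈ 137.8 mm

T = A_s f_y = 5870 × 460 = 2700200 N = 2700.2 kN.
Setting C = 0.85 f'_c a b equal to T: a = 2700200/(0.85 × 54.9 × 420) = 137.8 mm.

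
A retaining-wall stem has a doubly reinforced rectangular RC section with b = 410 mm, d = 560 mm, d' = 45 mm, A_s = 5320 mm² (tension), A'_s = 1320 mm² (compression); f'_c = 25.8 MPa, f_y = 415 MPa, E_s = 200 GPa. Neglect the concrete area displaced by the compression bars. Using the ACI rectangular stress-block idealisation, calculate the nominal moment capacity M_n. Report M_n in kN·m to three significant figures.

Assume both tension and compression steel yield.
Net tension couple steel: A_s − A'_s = 4000 mm².
a = (A_s − A'_s) f_y / (0.85 f'_c b) = 1660000/(0.85 × 25.8 × 410) = 184.62 mm.
c = a/β₁ = 184.62/0.85 = 217.20 mm; ε'_s = 0.003(c − d')/c = 0.0024 ≥ f_y/E_s = 0.0021, so compression steel does yield.
M_n = (A_s − A'_s) f_y (d − a/2) + A'_s f_y (d − d') = [1660000 × (560 − 92.31) + 547800 × (560 − 45)] × 10⁻⁶ = 776.37 + 282.12 = 1058.49 kN·m.

M_n ≈ 1060 kN·m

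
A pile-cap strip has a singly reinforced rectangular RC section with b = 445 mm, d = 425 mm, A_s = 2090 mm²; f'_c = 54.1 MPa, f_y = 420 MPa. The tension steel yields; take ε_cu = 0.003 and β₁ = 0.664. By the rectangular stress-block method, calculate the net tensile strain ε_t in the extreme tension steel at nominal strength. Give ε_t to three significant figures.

a = A_s f_y/(0.85 f'_c b) = 42.90 mm.
β₁ = 0.664, so c = a/β₁ = 42.90/0.664 = 64.61 mm.
From the linear strain diagram with ε_cu = 0.003: ε_t = 0.003 (d − c)/c = 0.003 × (425 − 64.61)/64.61 = 0.0167.
Since ε_t ≥ 0.005, the section is tension-controlled.

ε_t ≈ 0.0167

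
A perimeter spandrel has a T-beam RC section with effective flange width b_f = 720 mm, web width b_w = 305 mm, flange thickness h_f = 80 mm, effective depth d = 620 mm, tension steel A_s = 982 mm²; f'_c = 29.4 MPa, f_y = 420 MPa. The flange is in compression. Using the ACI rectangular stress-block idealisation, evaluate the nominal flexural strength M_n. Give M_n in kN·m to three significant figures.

M_n ≈ 251 kN·m

Tension: T = A_s f_y = 982 × 420 = 412440 N.
Try a within the flange: a = T/(0.85 f'_c b_f) = 412440/(0.85 × 29.4 × 720) = 22.92 mm.
Since a = 22.92 ≤ h_f = 80 mm, the stress block lies entirely in the flange; analyse as a rectangular beam of width b_f.
M_n = T(d − a/2) = 412440 × (620 − 11.46) = 250.99 × 10⁶ N·mm.
M_n = 250.99 kN·m.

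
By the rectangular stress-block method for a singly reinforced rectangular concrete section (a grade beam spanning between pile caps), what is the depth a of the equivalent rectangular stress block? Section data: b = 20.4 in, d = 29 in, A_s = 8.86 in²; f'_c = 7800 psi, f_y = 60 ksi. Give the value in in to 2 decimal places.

a ≈ 3.93 in

T = A_s f_y = 8.86 × 60 = 531.6 kips.
a = T/(0.85 f'_c b) = 531.6/(0.85 × 7.8 × 20.4) = 3.93 in.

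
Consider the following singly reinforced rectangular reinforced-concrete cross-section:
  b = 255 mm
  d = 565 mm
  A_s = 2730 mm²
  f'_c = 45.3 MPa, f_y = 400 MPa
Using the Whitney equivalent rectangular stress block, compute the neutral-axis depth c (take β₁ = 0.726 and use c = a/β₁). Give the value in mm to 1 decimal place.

T = A_s f_y = 2730 × 400 = 1092000 N = 1092 kN.
Setting C = 0.85 f'_c a b equal to T: a = 1092000/(0.85 × 45.3 × 255) = 111.216 mm.
With β₁ = 0.726, c = a/β₁ = 111.216/0.726 = 153.2 mm.

c ≈ 153.2 mm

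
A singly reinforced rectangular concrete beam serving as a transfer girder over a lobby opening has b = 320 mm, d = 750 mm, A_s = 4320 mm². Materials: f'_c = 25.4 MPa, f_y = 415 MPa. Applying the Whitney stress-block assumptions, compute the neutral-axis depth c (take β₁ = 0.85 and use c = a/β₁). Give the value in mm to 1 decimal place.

T = A_s f_y = 4320 × 415 = 1792800 N = 1792.8 kN.
Setting C = 0.85 f'_c a b equal to T: a = 1792800/(0.85 × 25.4 × 320) = 259.495 mm.
With β₁ = 0.85, c = a/β₁ = 259.495/0.85 = 305.3 mm.

c ≈ 305.3 mm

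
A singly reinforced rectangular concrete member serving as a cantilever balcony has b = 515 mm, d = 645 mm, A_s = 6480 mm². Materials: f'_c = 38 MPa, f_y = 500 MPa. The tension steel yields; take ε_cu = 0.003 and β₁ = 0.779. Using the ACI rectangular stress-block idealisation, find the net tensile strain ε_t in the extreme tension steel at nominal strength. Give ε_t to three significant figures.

ε_t ≈ 0.00474

a = A_s f_y/(0.85 f'_c b) = 194.78 mm.
β₁ = 0.779, so c = a/β₁ = 194.78/0.779 = 250.04 mm.
From the linear strain diagram with ε_cu = 0.003: ε_t = 0.003 (d − c)/c = 0.003 × (645 − 250.04)/250.04 = 0.00474.
ε_t is between 0.004 and 0.005 — transition zone.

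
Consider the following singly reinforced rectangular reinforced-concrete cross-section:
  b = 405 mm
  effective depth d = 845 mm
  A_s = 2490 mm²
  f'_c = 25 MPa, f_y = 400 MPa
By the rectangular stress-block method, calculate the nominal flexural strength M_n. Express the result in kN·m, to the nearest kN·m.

M_n ≈ 784 kN·m

T = A_s f_y = 2490 × 400 = 996000 N = 996 kN.
From C = T: a = T/(0.85 f'_c b) = 996000/(0.85 × 25 × 405) = 115.73 mm.
M_n = T(d − a/2) = 996 kN × (845 − 57.865) mm = 783.99 kN·m.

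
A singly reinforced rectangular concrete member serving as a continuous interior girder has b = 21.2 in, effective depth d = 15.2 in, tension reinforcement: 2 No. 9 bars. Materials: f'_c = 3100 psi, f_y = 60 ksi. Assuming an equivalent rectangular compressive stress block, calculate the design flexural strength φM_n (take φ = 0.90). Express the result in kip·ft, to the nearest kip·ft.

φM_n ≈ 127 kip·ft

A_s = 2 × 1 = 2 in².
T = A_s f_y = 2 × 60 = 120 kips.
a = T/(0.85 f'_c b) = 120/(0.85 × 3.1 × 21.2) = 2.148 in.
M_n = T(d − a/2) = 120 × (15.2 − 1.074) = 1695.1 kip·in = 1695.1/12 = 141.26 kip·ft.
φM_n = 0.90 × 141.26 = 127.13 kip·ft.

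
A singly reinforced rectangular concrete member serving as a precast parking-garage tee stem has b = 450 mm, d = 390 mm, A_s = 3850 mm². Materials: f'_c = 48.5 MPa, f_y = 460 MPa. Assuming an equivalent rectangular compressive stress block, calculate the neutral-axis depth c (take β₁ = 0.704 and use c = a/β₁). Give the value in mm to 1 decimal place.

c ≈ 135.6 mm

T = A_s f_y = 3850 × 460 = 1771000 N = 1771 kN.
Setting C = 0.85 f'_c a b equal to T: a = 1771000/(0.85 × 48.5 × 450) = 95.465 mm.
With β₁ = 0.704, c = a/β₁ = 95.465/0.704 = 135.6 mm.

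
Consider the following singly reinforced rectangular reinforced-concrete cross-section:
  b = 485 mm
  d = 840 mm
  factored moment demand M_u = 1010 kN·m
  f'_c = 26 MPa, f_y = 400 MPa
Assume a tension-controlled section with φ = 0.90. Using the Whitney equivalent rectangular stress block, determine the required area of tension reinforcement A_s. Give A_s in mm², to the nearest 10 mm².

A_s ≈ 3630 mm²

M_n = M_u/φ = 1010/0.90 = 1122.22 kN·m.
With M_n = 0.85 f'_c a b (d − a/2), solve the quadratic for a:
a = d − √(d² − 2M_n/(0.85 f'_c b)) = 840 − √(840² − 2 × 1122.22×10⁶/(0.85 × 26 × 485)) = 135.58 mm.
A_s = 0.85 f'_c a b / f_y = 0.85 × 26 × 135.58 × 485 / 400 = 3633.0 mm².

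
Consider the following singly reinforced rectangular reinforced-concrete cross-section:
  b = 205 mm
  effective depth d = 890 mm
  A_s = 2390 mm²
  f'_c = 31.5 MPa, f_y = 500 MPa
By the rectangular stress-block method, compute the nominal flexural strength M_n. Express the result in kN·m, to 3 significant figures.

T = A_s f_y = 2390 × 500 = 1195000 N = 1195 kN.
From C = T: a = T/(0.85 f'_c b) = 1195000/(0.85 × 31.5 × 205) = 217.71 mm.
M_n = T(d − a/2) = 1195 kN × (890 − 108.855) mm = 933.47 kN·m.

M_n ≈ 933 kN·m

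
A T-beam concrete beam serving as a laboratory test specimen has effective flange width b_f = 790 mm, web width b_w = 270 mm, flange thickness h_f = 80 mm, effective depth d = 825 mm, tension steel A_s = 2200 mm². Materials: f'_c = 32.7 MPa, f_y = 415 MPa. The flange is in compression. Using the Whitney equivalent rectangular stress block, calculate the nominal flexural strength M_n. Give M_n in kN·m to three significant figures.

Tension: T = A_s f_y = 2200 × 415 = 913000 N.
Try a within the flange: a = T/(0.85 f'_c b_f) = 913000/(0.85 × 32.7 × 790) = 41.58 mm.
Since a = 41.58 ≤ h_f = 80 mm, the stress block lies entirely in the flange; analyse as a rectangular beam of width b_f.
M_n = T(d − a/2) = 913000 × (825 − 20.79) = 734.24 × 10⁶ N·mm.
M_n = 734.24 kN·m.

M_n ≈ 734 kN·m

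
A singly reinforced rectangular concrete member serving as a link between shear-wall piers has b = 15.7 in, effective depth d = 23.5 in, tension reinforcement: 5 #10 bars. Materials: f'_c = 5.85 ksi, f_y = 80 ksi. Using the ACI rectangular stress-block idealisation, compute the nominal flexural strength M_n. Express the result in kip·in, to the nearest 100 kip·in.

M_n ≈ 10300 kip·in

A_s = 5 × 1.27 = 6.35 in².
T = A_s f_y = 6.35 × 80 = 508 kips.
a = T/(0.85 f'_c b) = 508/(0.85 × 5.85 × 15.7) = 6.507 in.
M_n = T(d − a/2) = 508 × (23.5 − 3.2535) = 10285.2 kip·in.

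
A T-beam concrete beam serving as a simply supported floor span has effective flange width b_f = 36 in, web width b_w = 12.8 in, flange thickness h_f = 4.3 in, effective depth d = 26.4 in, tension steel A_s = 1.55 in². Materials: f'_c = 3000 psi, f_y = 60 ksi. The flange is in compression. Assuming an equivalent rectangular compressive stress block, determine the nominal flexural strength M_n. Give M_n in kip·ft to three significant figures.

Tension: T = A_s f_y = 1.55 × 60 = 93 kips.
Try a within the flange: a = T/(0.85 f'_c b_f) = 93/(0.85 × 3 × 36) = 1.013 in.
Since a = 1.013 ≤ h_f = 4.3 in, the stress block lies entirely in the flange; analyse as a rectangular beam of width b_f.
M_n = T(d − a/2) = 93 × (26.4 − 0.5065) = 2408.1 kip·in.
M_n = 2408.1/12 = 200.68 kip·ft.

M_n ≈ 201 kip·ft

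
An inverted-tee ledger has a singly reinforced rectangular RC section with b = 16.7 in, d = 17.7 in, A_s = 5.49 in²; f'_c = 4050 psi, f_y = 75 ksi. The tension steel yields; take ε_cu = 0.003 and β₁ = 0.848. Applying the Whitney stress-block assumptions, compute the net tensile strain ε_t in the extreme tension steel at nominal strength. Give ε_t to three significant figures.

a = A_s f_y/(0.85 f'_c b) = 7.162 in.
β₁ = 0.848, so c = a/β₁ = 7.162/0.848 = 8.446 in.
From the linear strain diagram with ε_cu = 0.003: ε_t = 0.003 (d − c)/c = 0.003 × (17.7 − 8.446)/8.446 = 0.00329.
ε_t < 0.004 — the section is over-reinforced for flexure under ACI limits.

ε_t ≈ 0.00329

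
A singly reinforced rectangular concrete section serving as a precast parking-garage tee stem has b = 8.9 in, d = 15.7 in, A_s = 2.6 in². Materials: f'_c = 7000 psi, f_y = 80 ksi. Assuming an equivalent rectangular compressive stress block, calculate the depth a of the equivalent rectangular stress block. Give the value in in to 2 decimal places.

a ≈ 3.93 in

T = A_s f_y = 2.6 × 80 = 208 kips.
a = T/(0.85 f'_c b) = 208/(0.85 × 7 × 8.9) = 3.93 in.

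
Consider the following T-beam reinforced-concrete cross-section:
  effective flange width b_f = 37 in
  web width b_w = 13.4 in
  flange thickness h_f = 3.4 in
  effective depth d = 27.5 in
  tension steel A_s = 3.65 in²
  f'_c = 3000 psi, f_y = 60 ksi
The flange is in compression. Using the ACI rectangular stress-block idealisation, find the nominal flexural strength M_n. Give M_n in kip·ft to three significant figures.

M_n ≈ 481 kip·ft

Tension: T = A_s f_y = 3.65 × 60 = 219 kips.
Try a within the flange: a = T/(0.85 f'_c b_f) = 219/(0.85 × 3 × 37) = 2.321 in.
Since a = 2.321 ≤ h_f = 3.4 in, the stress block lies entirely in the flange; analyse as a rectangular beam of width b_f.
M_n = T(d − a/2) = 219 × (27.5 − 1.1605) = 5768.4 kip·in.
M_n = 5768.4/12 = 480.70 kip·ft.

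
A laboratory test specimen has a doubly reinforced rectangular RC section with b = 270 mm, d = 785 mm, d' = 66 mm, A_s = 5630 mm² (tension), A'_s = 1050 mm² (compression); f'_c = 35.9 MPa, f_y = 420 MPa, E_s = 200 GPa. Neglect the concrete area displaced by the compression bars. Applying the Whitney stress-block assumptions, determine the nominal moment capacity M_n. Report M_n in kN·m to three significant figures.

Assume both tension and compression steel yield.
Net tension couple steel: A_s − A'_s = 4580 mm².
a = (A_s − A'_s) f_y / (0.85 f'_c b) = 1923600/(0.85 × 35.9 × 270) = 233.47 mm.
c = a/β₁ = 233.47/0.794 = 294.04 mm; ε'_s = 0.003(c − d')/c = 0.0023 ≥ f_y/E_s = 0.0021, so compression steel does yield.
M_n = (A_s − A'_s) f_y (d − a/2) + A'_s f_y (d − d') = [1923600 × (785 − 116.735) + 441000 × (785 − 66)] × 10⁻⁶ = 1285.47 + 317.08 = 1602.55 kN·m.

M_n ≈ 1600 kN·m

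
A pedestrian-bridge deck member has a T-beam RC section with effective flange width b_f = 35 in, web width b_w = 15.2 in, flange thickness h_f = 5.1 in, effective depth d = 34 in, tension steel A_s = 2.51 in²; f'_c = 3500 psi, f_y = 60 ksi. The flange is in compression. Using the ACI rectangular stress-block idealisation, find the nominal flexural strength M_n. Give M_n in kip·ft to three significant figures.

Tension: T = A_s f_y = 2.51 × 60 = 150.6 kips.
Try a within the flange: a = T/(0.85 f'_c b_f) = 150.6/(0.85 × 3.5 × 35) = 1.446 in.
Since a = 1.446 ≤ h_f = 5.1 in, the stress block lies entirely in the flange; analyse as a rectangular beam of width b_f.
M_n = T(d − a/2) = 150.6 × (34 − 0.723) = 5011.5 kip·in.
M_n = 5011.5/12 = 417.63 kip·ft.

M_n ≈ 418 kip·ft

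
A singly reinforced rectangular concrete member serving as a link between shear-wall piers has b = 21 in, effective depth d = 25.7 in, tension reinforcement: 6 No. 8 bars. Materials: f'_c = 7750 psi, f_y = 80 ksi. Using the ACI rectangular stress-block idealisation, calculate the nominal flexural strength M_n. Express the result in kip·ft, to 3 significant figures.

A_s = 6 × 0.79 = 4.74 in².
T = A_s f_y = 4.74 × 80 = 379.2 kips.
a = T/(0.85 f'_c b) = 379.2/(0.85 × 7.75 × 21) = 2.741 in.
M_n = T(d − a/2) = 379.2 × (25.7 − 1.3705) = 9225.7 kip·in = 9225.7/12 = 768.81 kip·ft.

M_n ≈ 769 kip·ft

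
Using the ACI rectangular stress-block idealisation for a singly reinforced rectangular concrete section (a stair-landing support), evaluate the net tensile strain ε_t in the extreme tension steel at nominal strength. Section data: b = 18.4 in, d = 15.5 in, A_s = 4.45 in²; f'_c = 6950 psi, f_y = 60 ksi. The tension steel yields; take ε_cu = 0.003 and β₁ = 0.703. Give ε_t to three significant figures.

a = A_s f_y/(0.85 f'_c b) = 2.456 in.
β₁ = 0.703, so c = a/β₁ = 2.456/0.703 = 3.494 in.
From the linear strain diagram with ε_cu = 0.003: ε_t = 0.003 (d − c)/c = 0.003 × (15.5 − 3.494)/3.494 = 0.0103.
Since ε_t ≥ 0.005, the section is tension-controlled.

ε_t ≈ 0.0103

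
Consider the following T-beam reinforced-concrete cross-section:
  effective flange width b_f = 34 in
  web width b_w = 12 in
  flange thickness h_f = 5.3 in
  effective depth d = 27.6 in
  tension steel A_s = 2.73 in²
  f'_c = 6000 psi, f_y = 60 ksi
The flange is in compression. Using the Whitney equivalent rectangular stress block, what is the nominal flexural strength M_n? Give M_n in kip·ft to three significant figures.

Tension: T = A_s f_y = 2.73 × 60 = 163.8 kips.
Try a within the flange: a = T/(0.85 f'_c b_f) = 163.8/(0.85 × 6 × 34) = 0.945 in.
Since a = 0.945 ≤ h_f = 5.3 in, the stress block lies entirely in the flange; analyse as a rectangular beam of width b_f.
M_n = T(d − a/2) = 163.8 × (27.6 − 0.4725) = 4443.5 kip·in.
M_n = 4443.5/12 = 370.29 kip·ft.

M_n ≈ 370 kip·ft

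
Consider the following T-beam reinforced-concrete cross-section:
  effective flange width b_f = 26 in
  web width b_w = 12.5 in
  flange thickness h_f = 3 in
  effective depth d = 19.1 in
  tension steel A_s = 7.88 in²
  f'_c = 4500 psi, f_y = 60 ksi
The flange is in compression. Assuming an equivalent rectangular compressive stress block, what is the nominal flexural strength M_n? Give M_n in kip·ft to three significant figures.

M_n ≈ 645 kip·ft

Tension: T = A_s f_y = 7.88 × 60 = 472.8 kips.
Try a within the flange: a = T/(0.85 f'_c b_f) = 472.8/(0.85 × 4.5 × 26) = 4.754 in.
a = 4.754 > h_f = 3 in: the block extends into the web. Split into flange-overhang and web parts.
C_f = 0.85 f'_c (b_f − b_w) h_f = 0.85 × 4.5 × (26 − 12.5) × 3 = 154.9 kips.
Remaining web compression depth: a_w = (T − C_f)/(0.85 f'_c b_w) = (472.8 − 154.9)/(0.85 × 4.5 × 12.5) = 6.649 in.
M_n = C_f(d − h_f/2) + (T − C_f)(d − a_w/2) = 154.9 × (19.1 − 1.5) + 317.9 × (19.1 − 3.3245) = 2726.2 + 5015.0 = 7741.2 kip·in.
M_n = 7741.2/12 = 645.10 kip·ft.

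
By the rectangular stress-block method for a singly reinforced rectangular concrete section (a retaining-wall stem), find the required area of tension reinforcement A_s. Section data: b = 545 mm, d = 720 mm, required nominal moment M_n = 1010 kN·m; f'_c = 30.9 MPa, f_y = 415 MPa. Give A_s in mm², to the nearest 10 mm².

A_s ≈ 3650 mm²

With M_n = 0.85 f'_c a b (d − a/2), solve the quadratic for a:
a = d − √(d² − 2M_n/(0.85 f'_c b)) = 720 − √(720² − 2 × 1010×10⁶/(0.85 × 30.9 × 545)) = 105.77 mm.
A_s = 0.85 f'_c a b / f_y = 0.85 × 30.9 × 105.77 × 545 / 415 = 3648.3 mm².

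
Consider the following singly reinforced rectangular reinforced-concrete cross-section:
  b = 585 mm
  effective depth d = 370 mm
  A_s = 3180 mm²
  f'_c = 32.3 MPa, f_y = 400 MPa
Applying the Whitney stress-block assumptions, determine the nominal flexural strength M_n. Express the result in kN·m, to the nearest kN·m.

M_n ≈ 420 kN·m

T = A_s f_y = 3180 × 400 = 1272000 N = 1272 kN.
From C = T: a = T/(0.85 f'_c b) = 1272000/(0.85 × 32.3 × 585) = 79.20 mm.
M_n = T(d − a/2) = 1272 kN × (370 − 39.6) mm = 420.27 kN·m.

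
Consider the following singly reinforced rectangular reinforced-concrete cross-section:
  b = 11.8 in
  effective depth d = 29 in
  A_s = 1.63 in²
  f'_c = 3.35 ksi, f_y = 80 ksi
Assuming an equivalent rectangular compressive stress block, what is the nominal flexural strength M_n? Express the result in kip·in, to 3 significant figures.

M_n ≈ 3530 kip·in

T = A_s f_y = 1.63 × 80 = 130.4 kips.
a = T/(0.85 f'_c b) = 130.4/(0.85 × 3.35 × 11.8) = 3.881 in.
M_n = T(d − a/2) = 130.4 × (29 − 1.9405) = 3528.6 kip·in.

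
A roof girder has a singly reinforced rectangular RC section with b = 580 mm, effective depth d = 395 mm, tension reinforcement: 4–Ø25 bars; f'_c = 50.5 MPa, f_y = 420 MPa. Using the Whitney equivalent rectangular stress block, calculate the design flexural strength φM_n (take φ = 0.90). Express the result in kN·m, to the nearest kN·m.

φM_n ≈ 281 kN·m

A_s = 4 × 491 = 1964 mm².
T = A_s f_y = 1964 × 420 = 824880 N = 824.88 kN.
From C = T: a = T/(0.85 f'_c b) = 824880/(0.85 × 50.5 × 580) = 33.13 mm.
M_n = T(d − a/2) = 824.88 kN × (395 − 16.565) mm = 312.16 kN·m.
φM_n = 0.90 × 312.16 = 280.94 kN·m.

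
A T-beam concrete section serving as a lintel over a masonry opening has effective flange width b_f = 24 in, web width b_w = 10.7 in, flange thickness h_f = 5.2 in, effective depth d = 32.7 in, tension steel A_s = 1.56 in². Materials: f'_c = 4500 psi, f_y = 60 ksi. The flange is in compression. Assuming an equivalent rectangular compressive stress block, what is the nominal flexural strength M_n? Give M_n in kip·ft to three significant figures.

M_n ≈ 251 kip·ft

Tension: T = A_s f_y = 1.56 × 60 = 93.6 kips.
Try a within the flange: a = T/(0.85 f'_c b_f) = 93.6/(0.85 × 4.5 × 24) = 1.020 in.
Since a = 1.020 ≤ h_f = 5.2 in, the stress block lies entirely in the flange; analyse as a rectangular beam of width b_f.
M_n = T(d − a/2) = 93.6 × (32.7 − 0.51) = 3013.0 kip·in.
M_n = 3013.0/12 = 251.08 kip·ft.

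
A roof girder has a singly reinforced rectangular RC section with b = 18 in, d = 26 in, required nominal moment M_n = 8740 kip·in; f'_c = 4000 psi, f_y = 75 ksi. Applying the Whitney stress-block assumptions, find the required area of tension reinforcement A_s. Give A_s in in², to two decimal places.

A_s ≈ 5.09 in²

From M_n = 0.85 f'_c a b (d − a/2):
a = d − √(d² − 2M_n/(0.85 f'_c b)) = 26 − √(26² − 2 × 8740/(0.85 × 4 × 18)) = 6.242 in.
A_s = 0.85 f'_c a b / f_y = 0.85 × 4 × 6.242 × 18 / 75 = 5.093 in².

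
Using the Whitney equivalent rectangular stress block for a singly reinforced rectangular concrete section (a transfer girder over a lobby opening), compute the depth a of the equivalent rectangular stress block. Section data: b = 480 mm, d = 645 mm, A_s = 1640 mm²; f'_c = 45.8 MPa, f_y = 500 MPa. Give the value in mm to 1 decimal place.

a ≈ 43.9 mm

T = A_s f_y = 1640 × 500 = 820000 N = 820 kN.
Setting C = 0.85 f'_c a b equal to T: a = 820000/(0.85 × 45.8 × 480) = 43.9 mm.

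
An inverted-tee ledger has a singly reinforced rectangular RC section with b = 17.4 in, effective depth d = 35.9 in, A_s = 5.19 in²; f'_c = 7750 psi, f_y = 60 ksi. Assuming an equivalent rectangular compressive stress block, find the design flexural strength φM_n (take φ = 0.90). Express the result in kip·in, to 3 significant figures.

φM_n ≈ 9680 kip·in

T = A_s f_y = 5.19 × 60 = 311.4 kips.
a = T/(0.85 f'_c b) = 311.4/(0.85 × 7.75 × 17.4) = 2.717 in.
M_n = T(d − a/2) = 311.4 × (35.9 − 1.3585) = 10756.2 kip·in.
φM_n = 0.90 × 10756.2 = 9680.6 kip·in.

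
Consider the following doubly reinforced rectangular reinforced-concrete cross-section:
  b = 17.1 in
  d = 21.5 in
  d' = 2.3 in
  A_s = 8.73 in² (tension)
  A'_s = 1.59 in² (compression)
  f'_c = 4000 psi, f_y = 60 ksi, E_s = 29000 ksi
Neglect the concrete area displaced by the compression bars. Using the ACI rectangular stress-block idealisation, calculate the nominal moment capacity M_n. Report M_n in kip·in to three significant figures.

Assume both steels yield.
a = (A_s − A'_s) f_y/(0.85 f'_c b) = (8.73 − 1.59) × 60/(0.85 × 4 × 17.1) = 7.368 in.
c = a/β₁ = 7.368/0.85 = 8.668 in; ε'_s = 0.003(c − d')/c = 0.0022 ≥ ε_y = 0.0021, so the compression steel yields.
M_n = (A_s − A'_s) f_y (d − a/2) + A'_s f_y (d − d') = 428.4 × (21.5 − 3.684) + 95.4 × (21.5 − 2.3) = 7632.4 + 1831.7 = 9464.1 kip·in.

M_n ≈ 9460 kip·in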